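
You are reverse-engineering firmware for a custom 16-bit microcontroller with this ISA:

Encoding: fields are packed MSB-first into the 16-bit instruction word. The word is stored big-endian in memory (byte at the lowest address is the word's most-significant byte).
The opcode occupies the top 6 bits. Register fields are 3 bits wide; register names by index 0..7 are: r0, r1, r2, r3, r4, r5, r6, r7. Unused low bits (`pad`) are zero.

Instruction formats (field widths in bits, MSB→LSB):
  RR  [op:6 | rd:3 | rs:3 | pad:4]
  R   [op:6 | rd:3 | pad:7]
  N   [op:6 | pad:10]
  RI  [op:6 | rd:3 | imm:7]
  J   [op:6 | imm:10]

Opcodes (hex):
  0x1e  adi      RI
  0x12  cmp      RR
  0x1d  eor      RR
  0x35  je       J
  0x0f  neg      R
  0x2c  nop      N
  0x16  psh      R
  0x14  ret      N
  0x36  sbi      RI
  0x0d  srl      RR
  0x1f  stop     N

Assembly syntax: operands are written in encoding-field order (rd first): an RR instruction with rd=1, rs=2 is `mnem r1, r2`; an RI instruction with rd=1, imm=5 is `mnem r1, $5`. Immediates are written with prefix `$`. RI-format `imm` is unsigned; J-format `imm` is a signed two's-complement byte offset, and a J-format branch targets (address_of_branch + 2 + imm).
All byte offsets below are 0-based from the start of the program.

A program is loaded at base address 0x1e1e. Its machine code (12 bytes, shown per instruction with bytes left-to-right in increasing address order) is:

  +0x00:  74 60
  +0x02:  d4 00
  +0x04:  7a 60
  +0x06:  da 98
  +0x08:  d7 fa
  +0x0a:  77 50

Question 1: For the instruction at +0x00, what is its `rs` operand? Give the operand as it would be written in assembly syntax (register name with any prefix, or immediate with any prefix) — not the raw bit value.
@+00  big-endian(74 60) = 0x7460
  opcode bits[15:10]=0x1d: eor/RR
  [9:7] rd=0 = r0
  [6:4] rs=6 = r6

r6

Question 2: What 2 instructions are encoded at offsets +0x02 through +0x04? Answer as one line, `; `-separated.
je $0; adi r4, $96

off 0x02: read d4 00 as big → 0xd400
  top 6b → 0x35 → je [J]
  imm@[9:0]=0x0 ⇒ $0
off 0x04: read 7a 60 as big → 0x7a60
  top 6b → 0x1e → adi [RI]
  rd@[9:7]=0x4 ⇒ r4
  imm@[6:0]=0x60 ⇒ $96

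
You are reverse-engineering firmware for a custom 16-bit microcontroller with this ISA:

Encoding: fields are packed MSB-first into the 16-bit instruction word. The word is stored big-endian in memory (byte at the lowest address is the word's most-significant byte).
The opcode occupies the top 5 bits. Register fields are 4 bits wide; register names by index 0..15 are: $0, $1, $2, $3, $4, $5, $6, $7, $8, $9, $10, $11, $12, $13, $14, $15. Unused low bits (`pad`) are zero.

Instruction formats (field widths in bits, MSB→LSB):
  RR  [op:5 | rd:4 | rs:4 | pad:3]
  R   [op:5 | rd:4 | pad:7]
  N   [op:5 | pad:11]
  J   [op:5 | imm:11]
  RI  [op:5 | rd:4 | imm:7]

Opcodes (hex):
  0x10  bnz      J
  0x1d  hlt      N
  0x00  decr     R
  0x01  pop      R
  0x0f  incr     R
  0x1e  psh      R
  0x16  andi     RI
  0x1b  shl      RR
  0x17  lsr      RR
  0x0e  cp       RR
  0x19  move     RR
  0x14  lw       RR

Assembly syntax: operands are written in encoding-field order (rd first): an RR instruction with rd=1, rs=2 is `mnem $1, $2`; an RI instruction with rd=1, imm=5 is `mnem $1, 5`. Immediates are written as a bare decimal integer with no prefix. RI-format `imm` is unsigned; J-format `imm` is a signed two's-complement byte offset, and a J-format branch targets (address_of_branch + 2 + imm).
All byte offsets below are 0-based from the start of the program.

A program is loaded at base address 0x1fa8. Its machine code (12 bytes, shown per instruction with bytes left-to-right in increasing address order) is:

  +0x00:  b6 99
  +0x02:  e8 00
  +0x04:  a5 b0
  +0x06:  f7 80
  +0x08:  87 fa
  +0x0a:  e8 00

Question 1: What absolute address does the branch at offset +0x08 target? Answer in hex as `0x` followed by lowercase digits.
0x1fac

[08] 87 fa → 0x87fa
  top 5b → 0x10 → bnz [J]
  [10:0] imm=2042 (s11→-6) = -6
  target = base 0x1fa8 + off 0x08 + 2 + imm -6 = 0x1fac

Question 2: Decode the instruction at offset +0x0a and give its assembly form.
hlt

@+0a  big-endian(e8 00) = 0xe800
  opcode bits[15:11]=0x1d: hlt/N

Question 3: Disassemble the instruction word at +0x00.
andi $13, 25

+0x00: b6 99 ⇒ word 0xb699 (big)
  op=0xb699>>11=0x16 ⇒ andi (RI)
  rd@[10:7]=0xd ⇒ $13
  imm@[6:0]=0x19 ⇒ 25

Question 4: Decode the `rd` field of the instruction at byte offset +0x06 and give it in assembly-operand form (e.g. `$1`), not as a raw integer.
@+06  big-endian(f7 80) = 0xf780
  opcode bits[15:11]=0x1e: psh/R
  rd: (w>>7)&0xf=0xf → $15

$15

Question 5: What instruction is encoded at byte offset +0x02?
hlt

off 0x02: read e8 00 as big → 0xe800
  op=0xe800>>11=0x1d ⇒ hlt (N)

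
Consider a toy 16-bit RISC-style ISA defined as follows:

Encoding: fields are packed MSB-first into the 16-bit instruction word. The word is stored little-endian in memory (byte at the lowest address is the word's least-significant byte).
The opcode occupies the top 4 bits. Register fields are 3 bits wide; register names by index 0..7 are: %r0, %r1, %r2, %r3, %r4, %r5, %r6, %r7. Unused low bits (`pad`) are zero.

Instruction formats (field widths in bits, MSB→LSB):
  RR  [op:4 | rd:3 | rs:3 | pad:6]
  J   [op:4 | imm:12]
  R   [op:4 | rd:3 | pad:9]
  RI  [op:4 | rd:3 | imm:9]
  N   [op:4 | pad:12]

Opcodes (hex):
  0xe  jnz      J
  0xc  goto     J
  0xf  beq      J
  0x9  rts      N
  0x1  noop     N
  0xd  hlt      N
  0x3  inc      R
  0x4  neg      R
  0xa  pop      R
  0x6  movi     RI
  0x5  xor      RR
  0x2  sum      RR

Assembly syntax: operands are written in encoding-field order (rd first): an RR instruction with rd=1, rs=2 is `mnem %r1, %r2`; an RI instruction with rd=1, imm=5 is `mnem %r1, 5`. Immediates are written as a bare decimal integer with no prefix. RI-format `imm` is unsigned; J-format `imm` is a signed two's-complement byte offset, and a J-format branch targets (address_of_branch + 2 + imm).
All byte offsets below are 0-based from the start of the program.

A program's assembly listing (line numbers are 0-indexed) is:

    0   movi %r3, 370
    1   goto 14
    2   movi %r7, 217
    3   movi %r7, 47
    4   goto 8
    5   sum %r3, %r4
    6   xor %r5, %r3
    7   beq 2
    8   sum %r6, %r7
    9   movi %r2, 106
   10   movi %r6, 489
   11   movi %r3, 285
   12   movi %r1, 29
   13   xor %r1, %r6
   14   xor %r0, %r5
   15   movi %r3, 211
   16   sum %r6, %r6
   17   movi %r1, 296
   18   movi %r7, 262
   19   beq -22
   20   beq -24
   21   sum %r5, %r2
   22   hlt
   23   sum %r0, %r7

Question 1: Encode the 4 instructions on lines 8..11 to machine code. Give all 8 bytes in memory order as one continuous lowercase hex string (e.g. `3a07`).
line 8 (sum): pack op=0x2:4|rd=6:3|rs=7:3|pad=0:6 = 0x2dc0; little→ c0 2d
line 9 (movi): pack op=0x6:4|rd=2:3|imm=106:9 = 0x646a; little→ 6a 64
line 10 (movi): pack op=0x6:4|rd=6:3|imm=489:9 = 0x6de9; little→ e9 6d
line 11 (movi): pack op=0x6:4|rd=3:3|imm=285:9 = 0x671d; little→ 1d 67

c02d6a64e96d1d67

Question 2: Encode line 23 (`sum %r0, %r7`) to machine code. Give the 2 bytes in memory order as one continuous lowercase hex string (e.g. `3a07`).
c021

23. sum fields op=0x2:4|rd=0:3|rs=7:3|pad=0:6 → word 21c0h → c0 21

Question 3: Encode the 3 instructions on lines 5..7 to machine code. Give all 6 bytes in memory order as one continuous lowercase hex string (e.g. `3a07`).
0027c05a02f0

L5: sum op=0x2:4|rd=3:3|rs=4:3|pad=0:6 ⇒ 0x2700 ⇒ little 00 27
L6: xor op=0x5:4|rd=5:3|rs=3:3|pad=0:6 ⇒ 0x5ac0 ⇒ little c0 5a
L7: beq op=0xf:4|imm=2:12 ⇒ 0xf002 ⇒ little 02 f0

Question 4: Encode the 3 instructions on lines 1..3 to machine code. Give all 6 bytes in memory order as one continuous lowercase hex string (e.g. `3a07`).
1. goto fields op=0xc:4|imm=14:12 → word c00eh → 0e c0
2. movi fields op=0x6:4|rd=7:3|imm=217:9 → word 6ed9h → d9 6e
3. movi fields op=0x6:4|rd=7:3|imm=47:9 → word 6e2fh → 2f 6e

0ec0d96e2f6e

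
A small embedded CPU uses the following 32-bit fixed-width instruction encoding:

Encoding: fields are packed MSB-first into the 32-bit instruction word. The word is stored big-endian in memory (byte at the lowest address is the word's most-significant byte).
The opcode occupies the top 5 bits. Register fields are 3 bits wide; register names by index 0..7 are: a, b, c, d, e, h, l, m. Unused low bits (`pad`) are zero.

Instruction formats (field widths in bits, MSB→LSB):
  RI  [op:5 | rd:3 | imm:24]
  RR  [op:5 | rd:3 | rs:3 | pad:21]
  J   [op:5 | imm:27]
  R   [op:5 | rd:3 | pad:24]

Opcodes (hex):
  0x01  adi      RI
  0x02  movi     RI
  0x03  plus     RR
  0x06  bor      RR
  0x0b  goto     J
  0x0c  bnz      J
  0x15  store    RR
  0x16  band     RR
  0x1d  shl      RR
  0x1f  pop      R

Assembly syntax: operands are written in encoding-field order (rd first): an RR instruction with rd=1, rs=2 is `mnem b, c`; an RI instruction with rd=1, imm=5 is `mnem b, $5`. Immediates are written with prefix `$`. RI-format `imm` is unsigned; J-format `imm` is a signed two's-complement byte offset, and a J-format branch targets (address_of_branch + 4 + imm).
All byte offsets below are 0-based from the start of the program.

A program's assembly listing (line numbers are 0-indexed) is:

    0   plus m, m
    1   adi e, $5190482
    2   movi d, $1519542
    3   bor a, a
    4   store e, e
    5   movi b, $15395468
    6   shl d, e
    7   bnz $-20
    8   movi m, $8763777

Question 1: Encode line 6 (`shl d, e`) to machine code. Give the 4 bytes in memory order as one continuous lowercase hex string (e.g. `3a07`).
line 6 (shl): pack op=0x1d:5|rd=3:3|rs=4:3|pad=0:21 = 0xeb800000; big→ eb 80 00 00

eb800000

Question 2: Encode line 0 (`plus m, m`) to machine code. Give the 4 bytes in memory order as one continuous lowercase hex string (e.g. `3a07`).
1fe00000

0. plus fields op=0x3:5|rd=7:3|rs=7:3|pad=0:21 → word 1fe00000h → 1f e0 00 00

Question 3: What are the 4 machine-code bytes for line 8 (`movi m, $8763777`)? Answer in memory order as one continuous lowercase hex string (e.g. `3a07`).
8. movi fields op=0x2:5|rd=7:3|imm=8763777:24 → word 1785b981h → 17 85 b9 81

1785b981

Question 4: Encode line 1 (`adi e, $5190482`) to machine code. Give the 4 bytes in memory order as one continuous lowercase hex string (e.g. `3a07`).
0c4f3352

line 1 (adi): pack op=0x1:5|rd=4:3|imm=5190482:24 = 0x0c4f3352; big→ 0c 4f 33 52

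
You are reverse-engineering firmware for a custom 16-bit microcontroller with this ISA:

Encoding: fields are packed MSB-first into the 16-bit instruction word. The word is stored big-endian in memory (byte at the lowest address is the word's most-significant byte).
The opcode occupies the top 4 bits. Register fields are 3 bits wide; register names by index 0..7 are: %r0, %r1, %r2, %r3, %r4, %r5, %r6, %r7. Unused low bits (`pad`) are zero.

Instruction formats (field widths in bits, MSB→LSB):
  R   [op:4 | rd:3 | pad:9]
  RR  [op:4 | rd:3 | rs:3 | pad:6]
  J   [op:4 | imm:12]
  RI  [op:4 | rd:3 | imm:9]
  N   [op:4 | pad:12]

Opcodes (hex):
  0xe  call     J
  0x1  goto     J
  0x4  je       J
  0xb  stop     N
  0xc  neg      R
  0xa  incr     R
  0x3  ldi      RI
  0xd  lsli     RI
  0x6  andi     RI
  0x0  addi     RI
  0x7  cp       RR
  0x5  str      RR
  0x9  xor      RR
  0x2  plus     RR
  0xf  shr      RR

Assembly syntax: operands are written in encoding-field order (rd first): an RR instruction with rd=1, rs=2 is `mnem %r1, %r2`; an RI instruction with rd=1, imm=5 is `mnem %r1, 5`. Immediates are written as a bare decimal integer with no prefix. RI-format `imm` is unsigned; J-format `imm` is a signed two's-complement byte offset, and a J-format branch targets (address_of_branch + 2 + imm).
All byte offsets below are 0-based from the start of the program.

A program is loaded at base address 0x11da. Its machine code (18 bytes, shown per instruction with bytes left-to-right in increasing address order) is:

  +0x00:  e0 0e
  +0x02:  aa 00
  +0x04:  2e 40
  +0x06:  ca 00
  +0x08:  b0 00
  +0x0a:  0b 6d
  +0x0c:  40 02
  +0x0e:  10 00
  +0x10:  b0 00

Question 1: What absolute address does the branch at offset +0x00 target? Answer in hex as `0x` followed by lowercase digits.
0x11ea

off 0x00: read e0 0e as big → 0xe00e
  top 4b → 0xe → call [J]
  imm@[11:0]=0xe ⇒ 14
  target = base 0x11da + off 0x00 + 2 + imm 14 = 0x11ea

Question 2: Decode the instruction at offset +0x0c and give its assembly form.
je 2

off 0x0c: read 40 02 as big → 0x4002
  top 4b → 0x4 → je [J]
  imm: (w>>0)&0xfff=0x2 → 2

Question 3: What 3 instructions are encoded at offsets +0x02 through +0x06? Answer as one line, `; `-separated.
incr %r5; plus %r7, %r1; neg %r5

+0x02: aa 00 ⇒ word 0xaa00 (big)
  opcode bits[15:12]=0xa: incr/R
  rd@[11:9]=0x5 ⇒ %r5
+0x04: 2e 40 ⇒ word 0x2e40 (big)
  opcode bits[15:12]=0x2: plus/RR
  rd@[11:9]=0x7 ⇒ %r7
  rs@[8:6]=0x1 ⇒ %r1
+0x06: ca 00 ⇒ word 0xca00 (big)
  opcode bits[15:12]=0xc: neg/R
  rd@[11:9]=0x5 ⇒ %r5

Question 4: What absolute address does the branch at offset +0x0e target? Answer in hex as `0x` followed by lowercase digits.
0x11ea

[0e] 10 00 → 0x1000
  top 4b → 0x1 → goto [J]
  imm@[11:0]=0x0 ⇒ 0
  target = base 0x11da + off 0x0e + 2 + imm 0 = 0x11ea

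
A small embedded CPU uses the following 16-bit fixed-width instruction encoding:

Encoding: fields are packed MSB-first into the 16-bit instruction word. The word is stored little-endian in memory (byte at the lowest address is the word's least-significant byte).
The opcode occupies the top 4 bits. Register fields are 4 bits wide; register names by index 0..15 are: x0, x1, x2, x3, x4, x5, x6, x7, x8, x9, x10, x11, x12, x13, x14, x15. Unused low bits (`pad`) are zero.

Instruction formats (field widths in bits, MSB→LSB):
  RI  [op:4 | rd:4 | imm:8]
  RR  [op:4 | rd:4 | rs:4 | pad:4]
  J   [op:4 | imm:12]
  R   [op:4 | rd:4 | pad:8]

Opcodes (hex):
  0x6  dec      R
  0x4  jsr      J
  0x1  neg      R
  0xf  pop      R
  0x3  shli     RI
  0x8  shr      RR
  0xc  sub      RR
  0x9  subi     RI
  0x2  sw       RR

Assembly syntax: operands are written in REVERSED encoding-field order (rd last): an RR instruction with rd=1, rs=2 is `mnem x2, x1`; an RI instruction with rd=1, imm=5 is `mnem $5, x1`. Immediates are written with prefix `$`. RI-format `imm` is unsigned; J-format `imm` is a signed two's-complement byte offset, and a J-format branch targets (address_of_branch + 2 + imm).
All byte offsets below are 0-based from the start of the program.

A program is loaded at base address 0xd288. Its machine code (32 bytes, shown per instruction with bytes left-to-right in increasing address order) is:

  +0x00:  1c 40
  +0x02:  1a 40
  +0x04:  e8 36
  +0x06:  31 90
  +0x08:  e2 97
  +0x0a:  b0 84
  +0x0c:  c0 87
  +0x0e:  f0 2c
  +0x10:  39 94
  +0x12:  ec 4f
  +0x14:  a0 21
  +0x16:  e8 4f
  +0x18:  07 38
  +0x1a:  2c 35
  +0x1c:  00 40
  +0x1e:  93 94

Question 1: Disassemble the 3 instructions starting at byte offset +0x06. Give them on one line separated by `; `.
subi $49, x0; subi $226, x7; shr x11, x4

off 0x06: read 31 90 as little → 0x9031
  opcode bits[15:12]=0x9: subi/RI
  rd: (w>>8)&0xf=0x0 → x0
  imm: (w>>0)&0xff=0x31 → $49
off 0x08: read e2 97 as little → 0x97e2
  opcode bits[15:12]=0x9: subi/RI
  rd: (w>>8)&0xf=0x7 → x7
  imm: (w>>0)&0xff=0xe2 → $226
off 0x0a: read b0 84 as little → 0x84b0
  opcode bits[15:12]=0x8: shr/RR
  rd: (w>>8)&0xf=0x4 → x4
  rs: (w>>4)&0xf=0xb → x11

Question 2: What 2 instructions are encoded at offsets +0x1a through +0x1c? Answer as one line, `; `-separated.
shli $44, x5; jsr $0

[1a] 2c 35 → 0x352c
  op=0x352c>>12=0x3 ⇒ shli (RI)
  rd: (w>>8)&0xf=0x5 → x5
  imm: (w>>0)&0xff=0x2c → $44
[1c] 00 40 → 0x4000
  op=0x4000>>12=0x4 ⇒ jsr (J)
  imm: (w>>0)&0xfff=0x0 → $0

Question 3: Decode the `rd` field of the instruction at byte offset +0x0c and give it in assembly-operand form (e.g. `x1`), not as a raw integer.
x7

@+0c  little-endian(c0 87) = 0x87c0
  op=0x87c0>>12=0x8 ⇒ shr (RR)
  rd@[11:8]=0x7 ⇒ x7
  rs@[7:4]=0xc ⇒ x12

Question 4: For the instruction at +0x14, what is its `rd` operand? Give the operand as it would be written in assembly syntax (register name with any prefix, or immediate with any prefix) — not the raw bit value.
x1

@+14  little-endian(a0 21) = 0x21a0
  op=0x21a0>>12=0x2 ⇒ sw (RR)
  rd: (w>>8)&0xf=0x1 → x1
  rs: (w>>4)&0xf=0xa → x10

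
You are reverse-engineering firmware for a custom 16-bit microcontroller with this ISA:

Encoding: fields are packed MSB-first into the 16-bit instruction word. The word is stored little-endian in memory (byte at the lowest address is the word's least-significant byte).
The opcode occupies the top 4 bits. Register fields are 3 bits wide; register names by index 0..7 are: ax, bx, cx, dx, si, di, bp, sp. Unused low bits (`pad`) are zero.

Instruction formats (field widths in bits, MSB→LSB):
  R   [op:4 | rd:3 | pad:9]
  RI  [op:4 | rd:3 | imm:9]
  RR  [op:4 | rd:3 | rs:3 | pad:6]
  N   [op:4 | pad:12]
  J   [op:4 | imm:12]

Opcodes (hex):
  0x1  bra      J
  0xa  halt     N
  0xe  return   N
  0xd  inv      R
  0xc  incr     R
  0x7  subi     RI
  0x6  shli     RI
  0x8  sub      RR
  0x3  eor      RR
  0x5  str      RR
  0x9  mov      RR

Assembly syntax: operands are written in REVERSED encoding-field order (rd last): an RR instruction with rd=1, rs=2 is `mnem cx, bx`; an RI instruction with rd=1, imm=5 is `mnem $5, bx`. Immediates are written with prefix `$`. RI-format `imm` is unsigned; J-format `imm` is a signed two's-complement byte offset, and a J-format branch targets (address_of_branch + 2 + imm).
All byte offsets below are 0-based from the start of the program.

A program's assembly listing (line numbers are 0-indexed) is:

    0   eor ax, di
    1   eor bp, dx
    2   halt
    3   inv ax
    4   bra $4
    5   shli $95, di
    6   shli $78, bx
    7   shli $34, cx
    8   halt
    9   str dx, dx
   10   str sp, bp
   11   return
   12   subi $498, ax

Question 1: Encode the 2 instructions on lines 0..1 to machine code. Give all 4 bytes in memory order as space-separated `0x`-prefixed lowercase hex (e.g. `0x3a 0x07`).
0x00 0x3a 0x80 0x37

0. eor fields op=0x3:4|rd=5:3|rs=0:3|pad=0:6 → word 3a00h → 00 3a
1. eor fields op=0x3:4|rd=3:3|rs=6:3|pad=0:6 → word 3780h → 80 37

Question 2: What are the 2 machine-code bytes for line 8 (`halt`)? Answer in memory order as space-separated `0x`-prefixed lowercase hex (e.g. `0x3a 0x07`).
0x00 0xa0

8. halt fields op=0xa:4|pad=0:12 → word a000h → 00 a0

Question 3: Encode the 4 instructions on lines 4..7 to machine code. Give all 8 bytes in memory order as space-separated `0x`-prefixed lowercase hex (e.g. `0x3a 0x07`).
4. bra fields op=0x1:4|imm=4:12 → word 1004h → 04 10
5. shli fields op=0x6:4|rd=5:3|imm=95:9 → word 6a5fh → 5f 6a
6. shli fields op=0x6:4|rd=1:3|imm=78:9 → word 624eh → 4e 62
7. shli fields op=0x6:4|rd=2:3|imm=34:9 → word 6422h → 22 64

0x04 0x10 0x5f 0x6a 0x4e 0x62 0x22 0x64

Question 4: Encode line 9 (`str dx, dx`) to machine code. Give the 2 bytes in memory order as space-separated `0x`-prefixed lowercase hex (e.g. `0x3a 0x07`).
0xc0 0x56

9. str fields op=0x5:4|rd=3:3|rs=3:3|pad=0:6 → word 56c0h → c0 56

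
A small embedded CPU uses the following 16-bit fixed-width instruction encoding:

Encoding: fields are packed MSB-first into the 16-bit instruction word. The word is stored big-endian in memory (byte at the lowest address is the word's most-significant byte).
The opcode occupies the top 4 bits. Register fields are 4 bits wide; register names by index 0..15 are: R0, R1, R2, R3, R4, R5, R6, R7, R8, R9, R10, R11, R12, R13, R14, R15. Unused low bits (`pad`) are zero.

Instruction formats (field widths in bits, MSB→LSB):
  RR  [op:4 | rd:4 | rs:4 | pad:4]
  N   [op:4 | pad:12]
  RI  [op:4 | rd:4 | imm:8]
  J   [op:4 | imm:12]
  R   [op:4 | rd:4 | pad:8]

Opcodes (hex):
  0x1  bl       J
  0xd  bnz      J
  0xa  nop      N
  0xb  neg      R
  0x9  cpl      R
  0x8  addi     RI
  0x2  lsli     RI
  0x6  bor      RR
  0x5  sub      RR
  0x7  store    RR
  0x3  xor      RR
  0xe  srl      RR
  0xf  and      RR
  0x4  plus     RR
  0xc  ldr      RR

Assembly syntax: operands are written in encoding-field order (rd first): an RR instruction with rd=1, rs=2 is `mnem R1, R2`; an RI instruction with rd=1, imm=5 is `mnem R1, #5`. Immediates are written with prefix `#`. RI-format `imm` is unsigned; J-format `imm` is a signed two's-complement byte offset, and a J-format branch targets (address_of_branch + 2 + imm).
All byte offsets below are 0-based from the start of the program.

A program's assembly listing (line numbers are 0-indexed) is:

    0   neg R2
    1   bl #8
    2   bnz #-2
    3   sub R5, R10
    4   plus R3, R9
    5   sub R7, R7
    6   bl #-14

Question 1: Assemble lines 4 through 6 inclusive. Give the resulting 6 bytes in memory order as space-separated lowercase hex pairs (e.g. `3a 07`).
line 4 (plus): pack op=0x4:4|rd=3:4|rs=9:4|pad=0:4 = 0x4390; big→ 43 90
line 5 (sub): pack op=0x5:4|rd=7:4|rs=7:4|pad=0:4 = 0x5770; big→ 57 70
line 6 (bl): pack op=0x1:4|imm=-14:12 = 0x1ff2; big→ 1f f2

43 90 57 70 1f f2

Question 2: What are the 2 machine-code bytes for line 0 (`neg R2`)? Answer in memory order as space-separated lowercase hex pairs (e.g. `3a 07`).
L0: neg op=0xb:4|rd=2:4|pad=0:8 ⇒ 0xb200 ⇒ big b2 00

b2 00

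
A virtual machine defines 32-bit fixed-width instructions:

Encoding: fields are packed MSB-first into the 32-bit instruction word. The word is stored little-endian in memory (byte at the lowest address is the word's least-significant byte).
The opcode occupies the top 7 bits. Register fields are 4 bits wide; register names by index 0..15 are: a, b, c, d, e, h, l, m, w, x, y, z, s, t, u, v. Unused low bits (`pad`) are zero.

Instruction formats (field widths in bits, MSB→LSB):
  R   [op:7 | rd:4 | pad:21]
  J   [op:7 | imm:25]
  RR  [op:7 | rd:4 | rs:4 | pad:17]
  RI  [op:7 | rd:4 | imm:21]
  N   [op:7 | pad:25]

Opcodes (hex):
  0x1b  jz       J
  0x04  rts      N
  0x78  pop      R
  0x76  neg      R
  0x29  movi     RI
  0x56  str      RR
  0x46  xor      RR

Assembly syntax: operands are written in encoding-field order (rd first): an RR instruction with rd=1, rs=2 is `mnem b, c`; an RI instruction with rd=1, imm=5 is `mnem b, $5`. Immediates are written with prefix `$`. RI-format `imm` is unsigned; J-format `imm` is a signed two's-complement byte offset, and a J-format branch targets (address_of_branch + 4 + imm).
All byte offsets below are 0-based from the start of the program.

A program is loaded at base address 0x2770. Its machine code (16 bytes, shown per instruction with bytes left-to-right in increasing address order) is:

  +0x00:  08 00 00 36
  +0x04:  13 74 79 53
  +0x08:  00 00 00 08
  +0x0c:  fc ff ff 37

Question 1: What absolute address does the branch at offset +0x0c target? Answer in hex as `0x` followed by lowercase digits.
0x277c

off 0x0c: read fc ff ff 37 as little → 0x37fffffc
  opcode bits[31:25]=0x1b: jz/J
  [24:0] imm=33554428 (s25→-4) = $-4
  target = base 0x2770 + off 0x0c + 4 + imm -4 = 0x277c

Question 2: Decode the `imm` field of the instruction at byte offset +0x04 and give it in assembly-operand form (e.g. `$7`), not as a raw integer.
[04] 13 74 79 53 → 0x53797413
  op=0x53797413>>25=0x29 ⇒ movi (RI)
  rd: (w>>21)&0xf=0xb → z
  imm: (w>>0)&0x1fffff=0x197413 → $1668115

$1668115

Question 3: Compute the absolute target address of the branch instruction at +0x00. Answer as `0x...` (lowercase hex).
0x277c

+0x00: 08 00 00 36 ⇒ word 0x36000008 (little)
  opcode bits[31:25]=0x1b: jz/J
  imm@[24:0]=0x8 ⇒ $8
  target = base 0x2770 + off 0x00 + 4 + imm 8 = 0x277c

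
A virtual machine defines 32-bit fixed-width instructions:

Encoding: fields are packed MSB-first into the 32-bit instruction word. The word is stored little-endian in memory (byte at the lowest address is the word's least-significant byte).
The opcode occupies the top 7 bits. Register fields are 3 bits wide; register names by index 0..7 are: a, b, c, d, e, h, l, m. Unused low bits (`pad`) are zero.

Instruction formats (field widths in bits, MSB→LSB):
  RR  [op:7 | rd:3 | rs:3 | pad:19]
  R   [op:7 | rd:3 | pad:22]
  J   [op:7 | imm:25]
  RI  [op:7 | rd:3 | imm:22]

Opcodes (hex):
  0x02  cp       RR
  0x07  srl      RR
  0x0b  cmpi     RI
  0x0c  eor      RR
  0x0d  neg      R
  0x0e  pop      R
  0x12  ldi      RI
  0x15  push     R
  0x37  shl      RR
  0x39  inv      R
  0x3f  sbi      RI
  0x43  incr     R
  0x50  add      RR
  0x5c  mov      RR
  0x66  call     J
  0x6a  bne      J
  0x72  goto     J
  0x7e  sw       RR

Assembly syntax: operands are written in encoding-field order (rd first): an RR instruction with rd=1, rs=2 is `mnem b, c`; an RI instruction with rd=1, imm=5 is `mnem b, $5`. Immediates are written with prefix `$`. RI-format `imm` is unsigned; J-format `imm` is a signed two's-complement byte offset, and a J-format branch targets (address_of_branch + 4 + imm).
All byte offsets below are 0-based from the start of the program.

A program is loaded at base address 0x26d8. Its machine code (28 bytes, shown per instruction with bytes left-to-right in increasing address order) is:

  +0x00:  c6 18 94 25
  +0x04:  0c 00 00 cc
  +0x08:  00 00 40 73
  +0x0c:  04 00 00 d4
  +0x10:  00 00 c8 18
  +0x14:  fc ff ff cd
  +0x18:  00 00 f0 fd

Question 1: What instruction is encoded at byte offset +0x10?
+0x10: 00 00 c8 18 ⇒ word 0x18c80000 (little)
  op=0x18c80000>>25=0xc ⇒ eor (RR)
  [24:22] rd=3 = d
  [21:19] rs=1 = b

eor d, b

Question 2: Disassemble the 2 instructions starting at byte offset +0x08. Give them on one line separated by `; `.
inv h; bne $4

+0x08: 00 00 40 73 ⇒ word 0x73400000 (little)
  op=0x73400000>>25=0x39 ⇒ inv (R)
  rd@[24:22]=0x5 ⇒ h
+0x0c: 04 00 00 d4 ⇒ word 0xd4000004 (little)
  op=0xd4000004>>25=0x6a ⇒ bne (J)
  imm@[24:0]=0x4 ⇒ $4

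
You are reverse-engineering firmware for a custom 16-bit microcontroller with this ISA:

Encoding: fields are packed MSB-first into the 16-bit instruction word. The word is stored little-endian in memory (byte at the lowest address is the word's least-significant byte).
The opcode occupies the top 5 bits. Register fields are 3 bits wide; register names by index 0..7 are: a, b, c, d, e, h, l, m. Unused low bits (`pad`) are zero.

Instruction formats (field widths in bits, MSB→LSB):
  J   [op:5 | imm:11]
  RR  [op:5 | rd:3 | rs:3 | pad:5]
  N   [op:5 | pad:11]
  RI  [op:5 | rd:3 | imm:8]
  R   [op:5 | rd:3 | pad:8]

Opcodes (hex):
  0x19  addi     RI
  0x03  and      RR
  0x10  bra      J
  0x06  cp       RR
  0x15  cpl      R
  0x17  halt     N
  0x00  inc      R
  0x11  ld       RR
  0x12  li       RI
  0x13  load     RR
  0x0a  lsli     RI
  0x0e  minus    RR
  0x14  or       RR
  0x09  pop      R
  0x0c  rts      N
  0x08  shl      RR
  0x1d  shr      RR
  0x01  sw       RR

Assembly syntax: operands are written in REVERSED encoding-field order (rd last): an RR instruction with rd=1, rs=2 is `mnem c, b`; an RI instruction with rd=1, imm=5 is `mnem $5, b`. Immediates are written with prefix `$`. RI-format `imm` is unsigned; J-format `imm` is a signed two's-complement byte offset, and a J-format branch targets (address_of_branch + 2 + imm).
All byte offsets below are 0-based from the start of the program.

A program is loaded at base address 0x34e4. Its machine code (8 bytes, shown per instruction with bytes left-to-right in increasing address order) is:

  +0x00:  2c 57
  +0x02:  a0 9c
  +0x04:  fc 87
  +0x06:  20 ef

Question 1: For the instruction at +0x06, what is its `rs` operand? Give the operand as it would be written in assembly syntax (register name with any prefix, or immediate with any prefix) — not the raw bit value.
b

off 0x06: read 20 ef as little → 0xef20
  opcode bits[15:11]=0x1d: shr/RR
  rd@[10:8]=0x7 ⇒ m
  rs@[7:5]=0x1 ⇒ b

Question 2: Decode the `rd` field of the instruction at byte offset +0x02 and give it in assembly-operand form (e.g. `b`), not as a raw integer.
off 0x02: read a0 9c as little → 0x9ca0
  op=0x9ca0>>11=0x13 ⇒ load (RR)
  rd: (w>>8)&0x7=0x4 → e
  rs: (w>>5)&0x7=0x5 → h

e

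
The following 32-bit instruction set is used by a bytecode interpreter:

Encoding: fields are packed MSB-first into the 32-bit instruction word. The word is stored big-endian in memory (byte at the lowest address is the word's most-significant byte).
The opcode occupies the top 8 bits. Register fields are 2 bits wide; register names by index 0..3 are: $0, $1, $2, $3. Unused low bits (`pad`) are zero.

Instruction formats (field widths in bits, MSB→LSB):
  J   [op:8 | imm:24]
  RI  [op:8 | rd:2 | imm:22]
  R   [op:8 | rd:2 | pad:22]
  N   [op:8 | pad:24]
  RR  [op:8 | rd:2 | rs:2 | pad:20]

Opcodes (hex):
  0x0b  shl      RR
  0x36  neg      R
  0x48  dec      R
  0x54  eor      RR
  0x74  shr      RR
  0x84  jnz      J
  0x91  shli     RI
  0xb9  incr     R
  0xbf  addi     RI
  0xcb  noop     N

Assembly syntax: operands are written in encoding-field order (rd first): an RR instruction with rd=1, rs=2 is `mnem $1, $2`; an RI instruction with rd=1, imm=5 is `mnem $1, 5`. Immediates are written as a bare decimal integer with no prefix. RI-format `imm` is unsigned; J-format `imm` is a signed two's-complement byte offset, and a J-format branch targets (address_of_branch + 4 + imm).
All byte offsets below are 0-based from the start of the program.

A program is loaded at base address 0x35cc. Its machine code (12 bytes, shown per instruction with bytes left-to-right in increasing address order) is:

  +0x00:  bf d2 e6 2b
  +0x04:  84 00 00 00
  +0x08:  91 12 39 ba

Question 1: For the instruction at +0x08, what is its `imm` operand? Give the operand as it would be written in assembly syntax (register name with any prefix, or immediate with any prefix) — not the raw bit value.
off 0x08: read 91 12 39 ba as big → 0x911239ba
  op=0x911239ba>>24=0x91 ⇒ shli (RI)
  rd@[23:22]=0x0 ⇒ $0
  imm@[21:0]=0x1239ba ⇒ 1194426

1194426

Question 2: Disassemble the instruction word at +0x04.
jnz 0

+0x04: 84 00 00 00 ⇒ word 0x84000000 (big)
  op=0x84000000>>24=0x84 ⇒ jnz (J)
  imm: (w>>0)&0xffffff=0x0 → 0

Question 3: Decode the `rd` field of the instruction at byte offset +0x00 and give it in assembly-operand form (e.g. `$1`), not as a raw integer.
@+00  big-endian(bf d2 e6 2b) = 0xbfd2e62b
  opcode bits[31:24]=0xbf: addi/RI
  rd: (w>>22)&0x3=0x3 → $3
  imm: (w>>0)&0x3fffff=0x12e62b → 1238571

$3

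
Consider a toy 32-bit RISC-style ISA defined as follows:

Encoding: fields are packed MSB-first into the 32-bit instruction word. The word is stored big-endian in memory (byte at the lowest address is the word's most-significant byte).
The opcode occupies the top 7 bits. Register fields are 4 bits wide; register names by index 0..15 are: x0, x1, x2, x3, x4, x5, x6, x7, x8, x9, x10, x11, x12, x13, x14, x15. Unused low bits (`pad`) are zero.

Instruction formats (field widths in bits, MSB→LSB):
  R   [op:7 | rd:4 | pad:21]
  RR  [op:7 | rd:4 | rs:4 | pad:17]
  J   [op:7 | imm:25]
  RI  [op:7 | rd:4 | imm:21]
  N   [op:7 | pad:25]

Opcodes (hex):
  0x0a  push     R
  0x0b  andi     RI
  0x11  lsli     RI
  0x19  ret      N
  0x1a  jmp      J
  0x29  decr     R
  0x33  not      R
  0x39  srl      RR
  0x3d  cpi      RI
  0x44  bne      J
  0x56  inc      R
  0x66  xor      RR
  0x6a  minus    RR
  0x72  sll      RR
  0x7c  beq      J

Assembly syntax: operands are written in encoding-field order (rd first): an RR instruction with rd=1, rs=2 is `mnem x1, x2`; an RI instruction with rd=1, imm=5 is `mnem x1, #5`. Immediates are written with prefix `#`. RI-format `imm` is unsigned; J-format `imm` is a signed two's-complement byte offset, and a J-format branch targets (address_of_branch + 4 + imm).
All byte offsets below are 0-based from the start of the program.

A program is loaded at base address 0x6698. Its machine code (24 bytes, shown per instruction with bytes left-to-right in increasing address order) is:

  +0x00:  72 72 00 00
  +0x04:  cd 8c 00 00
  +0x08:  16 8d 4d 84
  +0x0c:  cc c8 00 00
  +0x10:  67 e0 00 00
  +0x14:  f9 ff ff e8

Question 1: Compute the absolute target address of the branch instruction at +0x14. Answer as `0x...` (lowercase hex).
off 0x14: read f9 ff ff e8 as big → 0xf9ffffe8
  op=0xf9ffffe8>>25=0x7c ⇒ beq (J)
  imm@[24:0]=0x1ffffe8 (s25→-24) ⇒ #-24
  target = base 0x6698 + off 0x14 + 4 + imm -24 = 0x6698

0x6698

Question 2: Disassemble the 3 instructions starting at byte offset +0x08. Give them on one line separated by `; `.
off 0x08: read 16 8d 4d 84 as big → 0x168d4d84
  op=0x168d4d84>>25=0xb ⇒ andi (RI)
  [24:21] rd=4 = x4
  [20:0] imm=871812 = #871812
off 0x0c: read cc c8 00 00 as big → 0xccc80000
  op=0xccc80000>>25=0x66 ⇒ xor (RR)
  [24:21] rd=6 = x6
  [20:17] rs=4 = x4
off 0x10: read 67 e0 00 00 as big → 0x67e00000
  op=0x67e00000>>25=0x33 ⇒ not (R)
  [24:21] rd=15 = x15

andi x4, #871812; xor x6, x4; not x15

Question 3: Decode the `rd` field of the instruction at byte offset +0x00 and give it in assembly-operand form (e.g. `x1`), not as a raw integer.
x3

[00] 72 72 00 00 → 0x72720000
  opcode bits[31:25]=0x39: srl/RR
  [24:21] rd=3 = x3
  [20:17] rs=9 = x9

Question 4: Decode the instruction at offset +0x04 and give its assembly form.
[04] cd 8c 00 00 → 0xcd8c0000
  op=0xcd8c0000>>25=0x66 ⇒ xor (RR)
  [24:21] rd=12 = x12
  [20:17] rs=6 = x6

xor x12, x6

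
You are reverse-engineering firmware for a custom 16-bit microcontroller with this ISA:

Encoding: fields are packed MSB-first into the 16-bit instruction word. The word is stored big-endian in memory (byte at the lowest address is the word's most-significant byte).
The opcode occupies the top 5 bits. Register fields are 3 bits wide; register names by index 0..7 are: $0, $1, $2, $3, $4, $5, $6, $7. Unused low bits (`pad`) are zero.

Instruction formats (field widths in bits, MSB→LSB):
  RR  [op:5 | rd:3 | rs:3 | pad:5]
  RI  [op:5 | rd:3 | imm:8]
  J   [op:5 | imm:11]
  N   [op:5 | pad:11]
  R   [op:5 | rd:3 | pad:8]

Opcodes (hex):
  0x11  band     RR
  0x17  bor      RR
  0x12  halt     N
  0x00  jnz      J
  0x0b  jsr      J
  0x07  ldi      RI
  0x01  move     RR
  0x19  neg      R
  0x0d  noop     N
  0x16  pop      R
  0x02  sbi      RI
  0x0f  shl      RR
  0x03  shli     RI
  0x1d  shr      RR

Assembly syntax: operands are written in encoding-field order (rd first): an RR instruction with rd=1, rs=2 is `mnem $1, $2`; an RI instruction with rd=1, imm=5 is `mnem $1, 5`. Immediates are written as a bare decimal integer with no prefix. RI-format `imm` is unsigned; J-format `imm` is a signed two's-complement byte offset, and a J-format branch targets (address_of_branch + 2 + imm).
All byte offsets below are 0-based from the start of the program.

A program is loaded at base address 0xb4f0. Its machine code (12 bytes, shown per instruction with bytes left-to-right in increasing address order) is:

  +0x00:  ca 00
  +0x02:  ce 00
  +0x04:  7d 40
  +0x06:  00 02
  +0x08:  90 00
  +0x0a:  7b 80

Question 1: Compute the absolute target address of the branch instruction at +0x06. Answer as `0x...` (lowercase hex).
0xb4fa

off 0x06: read 00 02 as big → 0x0002
  opcode bits[15:11]=0x0: jnz/J
  imm: (w>>0)&0x7ff=0x2 → 2
  target = base 0xb4f0 + off 0x06 + 2 + imm 2 = 0xb4fa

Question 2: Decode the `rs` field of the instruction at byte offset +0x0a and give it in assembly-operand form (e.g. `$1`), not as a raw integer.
+0x0a: 7b 80 ⇒ word 0x7b80 (big)
  op=0x7b80>>11=0xf ⇒ shl (RR)
  [10:8] rd=3 = $3
  [7:5] rs=4 = $4

$4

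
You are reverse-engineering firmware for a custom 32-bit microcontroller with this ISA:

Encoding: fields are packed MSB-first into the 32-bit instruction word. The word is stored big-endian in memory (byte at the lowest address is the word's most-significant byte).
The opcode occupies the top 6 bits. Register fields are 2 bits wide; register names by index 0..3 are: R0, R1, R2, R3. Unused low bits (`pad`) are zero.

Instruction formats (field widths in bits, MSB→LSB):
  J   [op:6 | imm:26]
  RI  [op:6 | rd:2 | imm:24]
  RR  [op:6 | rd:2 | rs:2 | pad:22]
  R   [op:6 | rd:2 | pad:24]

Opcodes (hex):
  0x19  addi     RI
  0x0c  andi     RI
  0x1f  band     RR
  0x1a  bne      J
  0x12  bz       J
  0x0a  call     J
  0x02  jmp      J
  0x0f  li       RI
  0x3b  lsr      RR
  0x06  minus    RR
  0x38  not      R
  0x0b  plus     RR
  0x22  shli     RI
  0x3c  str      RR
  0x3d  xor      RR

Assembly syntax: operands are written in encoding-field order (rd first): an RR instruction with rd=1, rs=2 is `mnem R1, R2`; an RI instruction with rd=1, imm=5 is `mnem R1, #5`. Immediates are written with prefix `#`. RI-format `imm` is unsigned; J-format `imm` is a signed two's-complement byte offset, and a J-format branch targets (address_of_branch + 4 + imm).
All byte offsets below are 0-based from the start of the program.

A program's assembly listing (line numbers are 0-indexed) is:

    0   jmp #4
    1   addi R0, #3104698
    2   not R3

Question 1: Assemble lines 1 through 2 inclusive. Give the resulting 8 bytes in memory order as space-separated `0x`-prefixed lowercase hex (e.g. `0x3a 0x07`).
1. addi fields op=0x19:6|rd=0:2|imm=3104698:24 → word 642f5fbah → 64 2f 5f ba
2. not fields op=0x38:6|rd=3:2|pad=0:24 → word e3000000h → e3 00 00 00

0x64 0x2f 0x5f 0xba 0xe3 0x00 0x00 0x00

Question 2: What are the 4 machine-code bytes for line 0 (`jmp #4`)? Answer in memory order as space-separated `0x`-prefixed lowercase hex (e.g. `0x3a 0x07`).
L0: jmp op=0x2:6|imm=4:26 ⇒ 0x08000004 ⇒ big 08 00 00 04

0x08 0x00 0x00 0x04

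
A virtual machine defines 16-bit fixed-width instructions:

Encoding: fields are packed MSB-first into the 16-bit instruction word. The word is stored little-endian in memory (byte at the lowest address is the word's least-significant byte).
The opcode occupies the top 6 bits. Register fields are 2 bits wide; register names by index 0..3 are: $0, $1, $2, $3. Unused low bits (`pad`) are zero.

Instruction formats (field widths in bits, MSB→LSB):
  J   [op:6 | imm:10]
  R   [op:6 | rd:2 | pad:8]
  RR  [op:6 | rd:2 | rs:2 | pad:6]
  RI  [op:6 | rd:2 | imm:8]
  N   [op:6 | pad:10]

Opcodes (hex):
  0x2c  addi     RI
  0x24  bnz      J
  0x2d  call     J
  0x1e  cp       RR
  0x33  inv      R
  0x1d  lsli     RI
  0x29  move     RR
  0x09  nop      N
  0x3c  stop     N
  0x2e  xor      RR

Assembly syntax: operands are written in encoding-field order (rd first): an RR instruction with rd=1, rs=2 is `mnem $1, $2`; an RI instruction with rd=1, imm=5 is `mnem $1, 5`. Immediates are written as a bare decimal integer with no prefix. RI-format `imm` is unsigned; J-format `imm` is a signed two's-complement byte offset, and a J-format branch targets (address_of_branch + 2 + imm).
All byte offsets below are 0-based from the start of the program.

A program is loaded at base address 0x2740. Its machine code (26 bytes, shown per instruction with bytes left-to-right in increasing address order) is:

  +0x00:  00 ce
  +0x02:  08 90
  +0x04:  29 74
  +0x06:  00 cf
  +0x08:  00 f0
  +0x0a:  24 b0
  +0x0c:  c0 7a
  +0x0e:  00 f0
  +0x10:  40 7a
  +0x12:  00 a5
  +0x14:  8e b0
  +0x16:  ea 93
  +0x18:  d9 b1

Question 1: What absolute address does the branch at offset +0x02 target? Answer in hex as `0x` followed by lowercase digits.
0x274c

off 0x02: read 08 90 as little → 0x9008
  opcode bits[15:10]=0x24: bnz/J
  imm@[9:0]=0x8 ⇒ 8
  target = base 0x2740 + off 0x02 + 2 + imm 8 = 0x274c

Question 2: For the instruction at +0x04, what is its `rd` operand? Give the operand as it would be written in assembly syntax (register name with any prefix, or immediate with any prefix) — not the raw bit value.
+0x04: 29 74 ⇒ word 0x7429 (little)
  top 6b → 0x1d → lsli [RI]
  rd: (w>>8)&0x3=0x0 → $0
  imm: (w>>0)&0xff=0x29 → 41

$0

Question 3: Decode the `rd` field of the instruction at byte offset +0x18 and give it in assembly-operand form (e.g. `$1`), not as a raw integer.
off 0x18: read d9 b1 as little → 0xb1d9
  opcode bits[15:10]=0x2c: addi/RI
  rd: (w>>8)&0x3=0x1 → $1
  imm: (w>>0)&0xff=0xd9 → 217

$1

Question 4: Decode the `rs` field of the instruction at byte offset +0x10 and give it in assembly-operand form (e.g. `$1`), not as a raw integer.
off 0x10: read 40 7a as little → 0x7a40
  opcode bits[15:10]=0x1e: cp/RR
  rd: (w>>8)&0x3=0x2 → $2
  rs: (w>>6)&0x3=0x1 → $1

$1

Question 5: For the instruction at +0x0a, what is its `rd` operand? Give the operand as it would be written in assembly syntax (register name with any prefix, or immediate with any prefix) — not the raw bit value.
[0a] 24 b0 → 0xb024
  op=0xb024>>10=0x2c ⇒ addi (RI)
  [9:8] rd=0 = $0
  [7:0] imm=36 = 36

$0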